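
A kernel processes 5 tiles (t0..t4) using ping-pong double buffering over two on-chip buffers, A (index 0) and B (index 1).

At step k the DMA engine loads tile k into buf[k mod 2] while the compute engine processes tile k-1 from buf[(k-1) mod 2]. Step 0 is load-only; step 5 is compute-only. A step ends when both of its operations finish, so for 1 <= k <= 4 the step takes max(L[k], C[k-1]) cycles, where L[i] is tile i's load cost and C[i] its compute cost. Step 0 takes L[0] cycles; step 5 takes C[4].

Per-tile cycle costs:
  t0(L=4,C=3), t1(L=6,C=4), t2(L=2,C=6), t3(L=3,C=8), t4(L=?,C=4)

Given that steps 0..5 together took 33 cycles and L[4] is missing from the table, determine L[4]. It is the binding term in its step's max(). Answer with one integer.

step 0 | dur = L[0]=4 = 4
step 1 | dur = max(L[1]=6, C[0]=3) = 6
step 2 | dur = max(L[2]=2, C[1]=4) = 4
step 3 | dur = max(L[3]=3, C[2]=6) = 6
step 4 | dur = max(L[4]=?, C[3]=8) = L[4]  (unknown; binding)
step 5 | dur = C[4]=4 = 4
sum of known step durations = 24
dur[4] = total - known = 33 - 24 = 9
L[4] is the binding max in step 4, so L[4] = dur[4] = 9

L[4] = 9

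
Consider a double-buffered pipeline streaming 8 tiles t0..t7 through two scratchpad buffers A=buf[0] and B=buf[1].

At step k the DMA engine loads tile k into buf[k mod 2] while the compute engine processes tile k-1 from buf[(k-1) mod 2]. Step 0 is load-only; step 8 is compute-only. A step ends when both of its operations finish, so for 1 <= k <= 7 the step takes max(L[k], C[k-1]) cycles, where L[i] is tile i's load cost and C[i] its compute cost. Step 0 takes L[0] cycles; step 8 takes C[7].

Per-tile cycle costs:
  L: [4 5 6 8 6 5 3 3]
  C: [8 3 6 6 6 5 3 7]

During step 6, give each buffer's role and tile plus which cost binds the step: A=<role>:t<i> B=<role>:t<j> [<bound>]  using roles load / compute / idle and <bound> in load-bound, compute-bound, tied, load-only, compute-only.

  0. 4=4c; end=4; A:t0 B:-
  1. max(5,8)=8c; end=12; A:t0 B:t1
  2. max(6,3)=6c; end=18; A:t2 B:t1
  3. max(8,6)=8c; end=26; A:t2 B:t3
  4. max(6,6)=6c; end=32; A:t4 B:t3
  5. max(5,6)=6c; end=38; A:t4 B:t5
  6. max(3,5)=5c; end=43; A:t6 B:t5
  7. max(3,3)=3c; end=46; A:t6 B:t7
  8. 7=7c; end=53; A:t6 B:t7

step 6: A=load:t6 B=compute:t5 [compute-bound]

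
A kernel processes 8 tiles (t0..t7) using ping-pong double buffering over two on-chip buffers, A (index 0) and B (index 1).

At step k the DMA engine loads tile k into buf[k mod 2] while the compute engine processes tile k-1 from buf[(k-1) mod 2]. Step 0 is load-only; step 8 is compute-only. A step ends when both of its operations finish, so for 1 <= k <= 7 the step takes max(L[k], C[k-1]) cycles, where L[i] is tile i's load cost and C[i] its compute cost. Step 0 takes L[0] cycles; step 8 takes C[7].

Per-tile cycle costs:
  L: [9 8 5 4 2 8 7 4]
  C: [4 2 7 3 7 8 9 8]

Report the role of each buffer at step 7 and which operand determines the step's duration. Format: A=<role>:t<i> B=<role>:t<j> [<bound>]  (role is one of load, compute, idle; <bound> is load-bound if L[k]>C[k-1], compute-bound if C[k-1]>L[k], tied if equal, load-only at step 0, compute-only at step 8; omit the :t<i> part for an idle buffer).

step 7: A=compute:t6 B=load:t7 [compute-bound]

k=0 load=t0/9c comp=- wait=9 total=9
k=1 load=t1/8c comp=t0/4c wait=8 total=17
k=2 load=t2/5c comp=t1/2c wait=5 total=22
k=3 load=t3/4c comp=t2/7c wait=7 total=29
k=4 load=t4/2c comp=t3/3c wait=3 total=32
k=5 load=t5/8c comp=t4/7c wait=8 total=40
k=6 load=t6/7c comp=t5/8c wait=8 total=48
k=7 load=t7/4c comp=t6/9c wait=9 total=57
k=8 load=- comp=t7/8c wait=8 total=65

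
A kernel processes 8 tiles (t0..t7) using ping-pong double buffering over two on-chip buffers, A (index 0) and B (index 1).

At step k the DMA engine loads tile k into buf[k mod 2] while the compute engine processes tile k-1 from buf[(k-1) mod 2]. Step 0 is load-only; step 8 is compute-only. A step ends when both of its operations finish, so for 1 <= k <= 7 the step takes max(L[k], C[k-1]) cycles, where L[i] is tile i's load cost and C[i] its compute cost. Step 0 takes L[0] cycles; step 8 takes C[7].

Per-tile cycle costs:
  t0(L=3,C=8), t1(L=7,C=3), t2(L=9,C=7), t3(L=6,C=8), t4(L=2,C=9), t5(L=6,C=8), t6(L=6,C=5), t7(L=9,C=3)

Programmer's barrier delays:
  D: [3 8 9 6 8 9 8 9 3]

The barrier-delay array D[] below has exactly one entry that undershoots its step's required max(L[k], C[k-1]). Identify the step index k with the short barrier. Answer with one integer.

[0] required=L[0]=3=3 vs D=3 ok
[1] required=max(L[1]=7,C[0]=8)=8 vs D=8 ok
[2] required=max(L[2]=9,C[1]=3)=9 vs D=9 ok
[3] required=max(L[3]=6,C[2]=7)=7 vs D=6 SHORT
[4] required=max(L[4]=2,C[3]=8)=8 vs D=8 ok
[5] required=max(L[5]=6,C[4]=9)=9 vs D=9 ok
[6] required=max(L[6]=6,C[5]=8)=8 vs D=8 ok
[7] required=max(L[7]=9,C[6]=5)=9 vs D=9 ok
[8] required=C[7]=3=3 vs D=3 ok

hazard at step 3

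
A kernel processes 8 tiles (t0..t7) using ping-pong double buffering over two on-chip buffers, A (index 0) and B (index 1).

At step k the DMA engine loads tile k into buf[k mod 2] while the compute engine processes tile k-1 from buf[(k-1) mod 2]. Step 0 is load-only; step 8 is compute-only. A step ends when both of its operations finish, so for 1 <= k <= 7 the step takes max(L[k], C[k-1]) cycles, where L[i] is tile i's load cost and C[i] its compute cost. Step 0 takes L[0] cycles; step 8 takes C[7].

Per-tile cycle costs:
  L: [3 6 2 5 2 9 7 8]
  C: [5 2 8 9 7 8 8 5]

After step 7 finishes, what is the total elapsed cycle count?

end_cycle[7] = 53

  0. 3=3c; end=3; A:t0 B:-
  1. max(6,5)=6c; end=9; A:t0 B:t1
  2. max(2,2)=2c; end=11; A:t2 B:t1
  3. max(5,8)=8c; end=19; A:t2 B:t3
  4. max(2,9)=9c; end=28; A:t4 B:t3
  5. max(9,7)=9c; end=37; A:t4 B:t5
  6. max(7,8)=8c; end=45; A:t6 B:t5
  7. max(8,8)=8c; end=53; A:t6 B:t7
  8. 5=5c; end=58; A:t6 B:t7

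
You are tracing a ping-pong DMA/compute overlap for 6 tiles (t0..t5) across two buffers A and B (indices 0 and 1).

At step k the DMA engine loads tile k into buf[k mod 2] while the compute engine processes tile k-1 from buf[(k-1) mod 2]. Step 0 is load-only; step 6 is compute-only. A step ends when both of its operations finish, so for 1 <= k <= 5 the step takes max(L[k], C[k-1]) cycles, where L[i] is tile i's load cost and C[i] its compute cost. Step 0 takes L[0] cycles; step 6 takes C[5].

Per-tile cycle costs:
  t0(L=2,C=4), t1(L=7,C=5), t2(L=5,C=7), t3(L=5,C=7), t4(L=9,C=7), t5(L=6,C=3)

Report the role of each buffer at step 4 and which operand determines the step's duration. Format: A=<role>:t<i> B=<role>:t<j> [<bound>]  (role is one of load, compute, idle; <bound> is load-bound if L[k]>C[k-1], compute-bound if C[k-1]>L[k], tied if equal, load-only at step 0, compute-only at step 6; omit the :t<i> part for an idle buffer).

step 0: L[0]=2 → dur=2, Σ=2 | A=load:t0 B=idle [load-only]
step 1: L[1]=7 C[0]=4 → dur=7, Σ=9 | A=compute:t0 B=load:t1 [load-bound]
step 2: L[2]=5 C[1]=5 → dur=5, Σ=14 | A=load:t2 B=compute:t1 [tied]
step 3: L[3]=5 C[2]=7 → dur=7, Σ=21 | A=compute:t2 B=load:t3 [compute-bound]
step 4: L[4]=9 C[3]=7 → dur=9, Σ=30 | A=load:t4 B=compute:t3 [load-bound]
step 5: L[5]=6 C[4]=7 → dur=7, Σ=37 | A=compute:t4 B=load:t5 [compute-bound]
step 6: C[5]=3 → dur=3, Σ=40 | A=idle B=compute:t5 [compute-only]

step 4: A=load:t4 B=compute:t3 [load-bound]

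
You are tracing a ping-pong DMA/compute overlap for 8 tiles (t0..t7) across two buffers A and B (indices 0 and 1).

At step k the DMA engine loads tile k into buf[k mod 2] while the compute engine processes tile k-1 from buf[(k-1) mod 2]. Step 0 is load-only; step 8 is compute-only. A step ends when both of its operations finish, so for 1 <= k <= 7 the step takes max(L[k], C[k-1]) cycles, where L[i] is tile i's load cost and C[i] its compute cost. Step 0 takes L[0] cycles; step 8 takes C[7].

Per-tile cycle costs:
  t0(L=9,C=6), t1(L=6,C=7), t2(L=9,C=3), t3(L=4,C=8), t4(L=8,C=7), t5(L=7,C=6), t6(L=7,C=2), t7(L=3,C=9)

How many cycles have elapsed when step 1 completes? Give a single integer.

end_cycle[1] = 15

step 0: L[0]=9 → dur=9, Σ=9 | A=load:t0 B=idle [load-only]
step 1: L[1]=6 C[0]=6 → dur=6, Σ=15 | A=compute:t0 B=load:t1 [tied]
step 2: L[2]=9 C[1]=7 → dur=9, Σ=24 | A=load:t2 B=compute:t1 [load-bound]
step 3: L[3]=4 C[2]=3 → dur=4, Σ=28 | A=compute:t2 B=load:t3 [load-bound]
step 4: L[4]=8 C[3]=8 → dur=8, Σ=36 | A=load:t4 B=compute:t3 [tied]
step 5: L[5]=7 C[4]=7 → dur=7, Σ=43 | A=compute:t4 B=load:t5 [tied]
step 6: L[6]=7 C[5]=6 → dur=7, Σ=50 | A=load:t6 B=compute:t5 [load-bound]
step 7: L[7]=3 C[6]=2 → dur=3, Σ=53 | A=compute:t6 B=load:t7 [load-bound]
step 8: C[7]=9 → dur=9, Σ=62 | A=idle B=compute:t7 [compute-only]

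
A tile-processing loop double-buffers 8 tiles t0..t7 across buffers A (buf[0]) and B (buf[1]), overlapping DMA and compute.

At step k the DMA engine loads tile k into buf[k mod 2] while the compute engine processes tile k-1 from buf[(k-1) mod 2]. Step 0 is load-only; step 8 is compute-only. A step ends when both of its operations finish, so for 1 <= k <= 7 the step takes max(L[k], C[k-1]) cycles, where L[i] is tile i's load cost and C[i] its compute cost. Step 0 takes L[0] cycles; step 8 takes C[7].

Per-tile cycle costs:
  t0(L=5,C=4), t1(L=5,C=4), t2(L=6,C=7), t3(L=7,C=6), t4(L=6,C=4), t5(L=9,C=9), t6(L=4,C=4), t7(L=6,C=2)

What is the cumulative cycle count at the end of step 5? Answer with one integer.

end_cycle[5] = 38

[0] DMA t0→A (5c) ∥ CU idle ⇒ 5c, clock 5
[1] DMA t1→B (5c) ∥ CU A:t0 (4c) ⇒ 5c, clock 10
[2] DMA t2→A (6c) ∥ CU B:t1 (4c) ⇒ 6c, clock 16
[3] DMA t3→B (7c) ∥ CU A:t2 (7c) ⇒ 7c, clock 23
[4] DMA t4→A (6c) ∥ CU B:t3 (6c) ⇒ 6c, clock 29
[5] DMA t5→B (9c) ∥ CU A:t4 (4c) ⇒ 9c, clock 38
[6] DMA t6→A (4c) ∥ CU B:t5 (9c) ⇒ 9c, clock 47
[7] DMA t7→B (6c) ∥ CU A:t6 (4c) ⇒ 6c, clock 53
[8] DMA idle ∥ CU B:t7 (2c) ⇒ 2c, clock 55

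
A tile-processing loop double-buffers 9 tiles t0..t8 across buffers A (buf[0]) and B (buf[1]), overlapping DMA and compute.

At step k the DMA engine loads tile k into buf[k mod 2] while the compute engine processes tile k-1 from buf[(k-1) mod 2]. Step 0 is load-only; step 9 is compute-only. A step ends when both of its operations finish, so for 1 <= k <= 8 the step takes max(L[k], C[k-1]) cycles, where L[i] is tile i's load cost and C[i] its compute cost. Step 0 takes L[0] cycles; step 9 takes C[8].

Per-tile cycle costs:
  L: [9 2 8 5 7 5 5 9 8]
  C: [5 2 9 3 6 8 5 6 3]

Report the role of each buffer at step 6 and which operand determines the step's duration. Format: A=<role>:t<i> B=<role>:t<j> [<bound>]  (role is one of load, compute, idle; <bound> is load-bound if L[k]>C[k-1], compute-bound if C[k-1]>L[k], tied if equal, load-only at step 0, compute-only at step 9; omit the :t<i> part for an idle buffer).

step 6: A=load:t6 B=compute:t5 [compute-bound]

[0] DMA t0→A (9c) ∥ CU idle ⇒ 9c, clock 9
[1] DMA t1→B (2c) ∥ CU A:t0 (5c) ⇒ 5c, clock 14
[2] DMA t2→A (8c) ∥ CU B:t1 (2c) ⇒ 8c, clock 22
[3] DMA t3→B (5c) ∥ CU A:t2 (9c) ⇒ 9c, clock 31
[4] DMA t4→A (7c) ∥ CU B:t3 (3c) ⇒ 7c, clock 38
[5] DMA t5→B (5c) ∥ CU A:t4 (6c) ⇒ 6c, clock 44
[6] DMA t6→A (5c) ∥ CU B:t5 (8c) ⇒ 8c, clock 52
[7] DMA t7→B (9c) ∥ CU A:t6 (5c) ⇒ 9c, clock 61
[8] DMA t8→A (8c) ∥ CU B:t7 (6c) ⇒ 8c, clock 69
[9] DMA idle ∥ CU A:t8 (3c) ⇒ 3c, clock 72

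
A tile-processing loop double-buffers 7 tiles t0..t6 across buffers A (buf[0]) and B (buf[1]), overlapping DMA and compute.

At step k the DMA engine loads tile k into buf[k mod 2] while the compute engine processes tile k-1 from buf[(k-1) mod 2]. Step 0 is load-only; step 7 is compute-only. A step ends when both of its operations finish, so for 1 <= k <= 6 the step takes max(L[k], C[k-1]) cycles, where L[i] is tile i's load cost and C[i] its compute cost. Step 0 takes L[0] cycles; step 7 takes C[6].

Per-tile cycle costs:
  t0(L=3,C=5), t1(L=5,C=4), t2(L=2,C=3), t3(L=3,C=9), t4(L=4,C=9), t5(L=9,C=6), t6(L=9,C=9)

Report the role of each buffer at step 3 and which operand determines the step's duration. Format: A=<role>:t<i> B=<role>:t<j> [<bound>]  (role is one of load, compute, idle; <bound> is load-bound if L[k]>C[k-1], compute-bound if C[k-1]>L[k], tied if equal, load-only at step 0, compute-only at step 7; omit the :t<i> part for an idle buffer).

step 3: A=compute:t2 B=load:t3 [tied]

k=0 load=t0/3c comp=- wait=3 total=3
k=1 load=t1/5c comp=t0/5c wait=5 total=8
k=2 load=t2/2c comp=t1/4c wait=4 total=12
k=3 load=t3/3c comp=t2/3c wait=3 total=15
k=4 load=t4/4c comp=t3/9c wait=9 total=24
k=5 load=t5/9c comp=t4/9c wait=9 total=33
k=6 load=t6/9c comp=t5/6c wait=9 total=42
k=7 load=- comp=t6/9c wait=9 total=51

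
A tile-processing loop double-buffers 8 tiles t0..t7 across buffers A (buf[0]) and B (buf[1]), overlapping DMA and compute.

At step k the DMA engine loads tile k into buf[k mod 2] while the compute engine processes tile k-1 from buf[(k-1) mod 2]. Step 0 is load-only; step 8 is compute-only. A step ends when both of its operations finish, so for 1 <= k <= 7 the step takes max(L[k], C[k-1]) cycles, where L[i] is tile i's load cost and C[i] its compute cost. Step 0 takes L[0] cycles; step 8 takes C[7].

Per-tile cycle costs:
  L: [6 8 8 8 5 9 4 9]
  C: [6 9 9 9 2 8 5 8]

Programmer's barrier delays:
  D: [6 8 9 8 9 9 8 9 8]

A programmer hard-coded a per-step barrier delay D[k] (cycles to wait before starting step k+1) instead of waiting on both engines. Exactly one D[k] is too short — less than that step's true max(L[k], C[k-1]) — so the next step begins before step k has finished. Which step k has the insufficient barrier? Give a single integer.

hazard at step 3

step 0: need L[0]=6 = 6; D[0]=6 ok
step 1: need max(L[1]=8,C[0]=6) = 8; D[1]=8 ok
step 2: need max(L[2]=8,C[1]=9) = 9; D[2]=9 ok
step 3: need max(L[3]=8,C[2]=9) = 9; D[3]=8 SHORT
step 4: need max(L[4]=5,C[3]=9) = 9; D[4]=9 ok
step 5: need max(L[5]=9,C[4]=2) = 9; D[5]=9 ok
step 6: need max(L[6]=4,C[5]=8) = 8; D[6]=8 ok
step 7: need max(L[7]=9,C[6]=5) = 9; D[7]=9 ok
step 8: need C[7]=8 = 8; D[8]=8 ok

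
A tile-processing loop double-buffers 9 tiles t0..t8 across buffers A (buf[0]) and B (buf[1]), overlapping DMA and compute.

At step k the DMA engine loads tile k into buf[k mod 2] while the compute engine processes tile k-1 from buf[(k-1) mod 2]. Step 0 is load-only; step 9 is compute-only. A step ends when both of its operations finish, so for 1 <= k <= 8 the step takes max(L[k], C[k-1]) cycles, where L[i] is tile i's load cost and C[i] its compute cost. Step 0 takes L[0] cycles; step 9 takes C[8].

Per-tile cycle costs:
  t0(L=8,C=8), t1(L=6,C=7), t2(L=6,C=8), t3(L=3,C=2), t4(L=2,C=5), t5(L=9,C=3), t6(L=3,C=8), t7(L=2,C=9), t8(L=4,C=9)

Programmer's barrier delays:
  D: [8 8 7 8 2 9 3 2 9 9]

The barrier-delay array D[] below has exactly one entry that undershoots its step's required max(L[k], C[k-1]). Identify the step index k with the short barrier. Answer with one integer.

[0] required=L[0]=8=8 vs D=8 ok
[1] required=max(L[1]=6,C[0]=8)=8 vs D=8 ok
[2] required=max(L[2]=6,C[1]=7)=7 vs D=7 ok
[3] required=max(L[3]=3,C[2]=8)=8 vs D=8 ok
[4] required=max(L[4]=2,C[3]=2)=2 vs D=2 ok
[5] required=max(L[5]=9,C[4]=5)=9 vs D=9 ok
[6] required=max(L[6]=3,C[5]=3)=3 vs D=3 ok
[7] required=max(L[7]=2,C[6]=8)=8 vs D=2 SHORT
[8] required=max(L[8]=4,C[7]=9)=9 vs D=9 ok
[9] required=C[8]=9=9 vs D=9 ok

hazard at step 7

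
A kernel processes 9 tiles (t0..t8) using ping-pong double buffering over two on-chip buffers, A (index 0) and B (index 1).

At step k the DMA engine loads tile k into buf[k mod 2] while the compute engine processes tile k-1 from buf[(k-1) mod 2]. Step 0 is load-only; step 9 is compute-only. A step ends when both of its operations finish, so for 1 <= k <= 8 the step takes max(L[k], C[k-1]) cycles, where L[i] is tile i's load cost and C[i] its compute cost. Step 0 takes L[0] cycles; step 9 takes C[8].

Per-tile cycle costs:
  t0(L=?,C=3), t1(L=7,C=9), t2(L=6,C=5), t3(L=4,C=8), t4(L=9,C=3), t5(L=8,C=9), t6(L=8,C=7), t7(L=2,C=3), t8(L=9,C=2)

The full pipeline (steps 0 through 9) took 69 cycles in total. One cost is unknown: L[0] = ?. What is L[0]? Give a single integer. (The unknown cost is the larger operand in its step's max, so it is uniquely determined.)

step 0 | dur = L[0]=? = L[0]  (unknown; binding)
step 1 | dur = max(L[1]=7, C[0]=3) = 7
step 2 | dur = max(L[2]=6, C[1]=9) = 9
step 3 | dur = max(L[3]=4, C[2]=5) = 5
step 4 | dur = max(L[4]=9, C[3]=8) = 9
step 5 | dur = max(L[5]=8, C[4]=3) = 8
step 6 | dur = max(L[6]=8, C[5]=9) = 9
step 7 | dur = max(L[7]=2, C[6]=7) = 7
step 8 | dur = max(L[8]=9, C[7]=3) = 9
step 9 | dur = C[8]=2 = 2
sum of known step durations = 65
dur[0] = total - known = 69 - 65 = 4
L[0] is the binding max in step 0, so L[0] = dur[0] = 4

L[0] = 4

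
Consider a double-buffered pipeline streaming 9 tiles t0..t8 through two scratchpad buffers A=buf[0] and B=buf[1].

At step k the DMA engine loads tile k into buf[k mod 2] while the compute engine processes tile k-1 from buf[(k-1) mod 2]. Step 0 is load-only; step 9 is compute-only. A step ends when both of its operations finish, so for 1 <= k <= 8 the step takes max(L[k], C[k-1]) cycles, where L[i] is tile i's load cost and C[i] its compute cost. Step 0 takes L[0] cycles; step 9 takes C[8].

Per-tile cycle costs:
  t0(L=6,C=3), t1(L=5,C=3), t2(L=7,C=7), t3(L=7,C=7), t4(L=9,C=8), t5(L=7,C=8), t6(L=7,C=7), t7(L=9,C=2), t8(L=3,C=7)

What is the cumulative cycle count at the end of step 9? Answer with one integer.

step 0: L[0]=6 → dur=6, Σ=6 | A=load:t0 B=idle [load-only]
step 1: L[1]=5 C[0]=3 → dur=5, Σ=11 | A=compute:t0 B=load:t1 [load-bound]
step 2: L[2]=7 C[1]=3 → dur=7, Σ=18 | A=load:t2 B=compute:t1 [load-bound]
step 3: L[3]=7 C[2]=7 → dur=7, Σ=25 | A=compute:t2 B=load:t3 [tied]
step 4: L[4]=9 C[3]=7 → dur=9, Σ=34 | A=load:t4 B=compute:t3 [load-bound]
step 5: L[5]=7 C[4]=8 → dur=8, Σ=42 | A=compute:t4 B=load:t5 [compute-bound]
step 6: L[6]=7 C[5]=8 → dur=8, Σ=50 | A=load:t6 B=compute:t5 [compute-bound]
step 7: L[7]=9 C[6]=7 → dur=9, Σ=59 | A=compute:t6 B=load:t7 [load-bound]
step 8: L[8]=3 C[7]=2 → dur=3, Σ=62 | A=load:t8 B=compute:t7 [load-bound]
step 9: C[8]=7 → dur=7, Σ=69 | A=compute:t8 B=idle [compute-only]

end_cycle[9] = 69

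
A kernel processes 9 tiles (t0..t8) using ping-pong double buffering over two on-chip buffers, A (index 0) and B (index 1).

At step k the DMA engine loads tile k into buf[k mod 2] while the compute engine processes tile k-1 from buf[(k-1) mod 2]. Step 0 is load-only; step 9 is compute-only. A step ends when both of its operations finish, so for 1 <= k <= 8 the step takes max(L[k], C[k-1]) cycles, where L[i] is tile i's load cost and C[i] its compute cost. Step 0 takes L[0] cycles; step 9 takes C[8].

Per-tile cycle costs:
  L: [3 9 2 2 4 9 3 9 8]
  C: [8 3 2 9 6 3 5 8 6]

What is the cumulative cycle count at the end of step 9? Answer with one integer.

end_cycle[9] = 61

[0] DMA t0→A (3c) ∥ CU idle ⇒ 3c, clock 3
[1] DMA t1→B (9c) ∥ CU A:t0 (8c) ⇒ 9c, clock 12
[2] DMA t2→A (2c) ∥ CU B:t1 (3c) ⇒ 3c, clock 15
[3] DMA t3→B (2c) ∥ CU A:t2 (2c) ⇒ 2c, clock 17
[4] DMA t4→A (4c) ∥ CU B:t3 (9c) ⇒ 9c, clock 26
[5] DMA t5→B (9c) ∥ CU A:t4 (6c) ⇒ 9c, clock 35
[6] DMA t6→A (3c) ∥ CU B:t5 (3c) ⇒ 3c, clock 38
[7] DMA t7→B (9c) ∥ CU A:t6 (5c) ⇒ 9c, clock 47
[8] DMA t8→A (8c) ∥ CU B:t7 (8c) ⇒ 8c, clock 55
[9] DMA idle ∥ CU A:t8 (6c) ⇒ 6c, clock 61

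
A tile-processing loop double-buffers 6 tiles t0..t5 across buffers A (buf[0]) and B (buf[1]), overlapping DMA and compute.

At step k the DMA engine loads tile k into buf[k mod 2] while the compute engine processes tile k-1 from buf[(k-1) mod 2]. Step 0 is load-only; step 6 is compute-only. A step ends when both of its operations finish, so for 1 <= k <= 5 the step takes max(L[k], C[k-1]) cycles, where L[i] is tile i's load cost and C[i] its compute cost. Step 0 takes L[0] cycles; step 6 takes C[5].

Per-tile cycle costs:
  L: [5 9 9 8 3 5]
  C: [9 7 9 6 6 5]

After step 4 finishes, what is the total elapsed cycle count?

step 0: L[0]=5 → dur=5, Σ=5 | A=load:t0 B=idle [load-only]
step 1: L[1]=9 C[0]=9 → dur=9, Σ=14 | A=compute:t0 B=load:t1 [tied]
step 2: L[2]=9 C[1]=7 → dur=9, Σ=23 | A=load:t2 B=compute:t1 [load-bound]
step 3: L[3]=8 C[2]=9 → dur=9, Σ=32 | A=compute:t2 B=load:t3 [compute-bound]
step 4: L[4]=3 C[3]=6 → dur=6, Σ=38 | A=load:t4 B=compute:t3 [compute-bound]
step 5: L[5]=5 C[4]=6 → dur=6, Σ=44 | A=compute:t4 B=load:t5 [compute-bound]
step 6: C[5]=5 → dur=5, Σ=49 | A=idle B=compute:t5 [compute-only]

end_cycle[4] = 38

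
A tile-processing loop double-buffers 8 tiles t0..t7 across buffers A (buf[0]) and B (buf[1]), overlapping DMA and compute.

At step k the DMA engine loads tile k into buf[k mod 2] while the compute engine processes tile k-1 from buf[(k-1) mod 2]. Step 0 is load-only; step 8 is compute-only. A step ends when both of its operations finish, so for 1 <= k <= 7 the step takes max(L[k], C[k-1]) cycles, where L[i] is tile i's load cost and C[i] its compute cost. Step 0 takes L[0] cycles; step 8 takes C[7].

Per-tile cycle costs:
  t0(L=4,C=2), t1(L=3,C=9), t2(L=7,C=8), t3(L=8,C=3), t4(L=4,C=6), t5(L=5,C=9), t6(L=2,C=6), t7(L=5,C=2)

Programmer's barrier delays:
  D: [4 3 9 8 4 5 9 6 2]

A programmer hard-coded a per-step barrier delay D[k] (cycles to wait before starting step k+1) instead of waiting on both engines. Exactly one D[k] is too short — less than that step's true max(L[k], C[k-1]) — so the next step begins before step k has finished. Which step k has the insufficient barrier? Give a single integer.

[0] required=L[0]=4=4 vs D=4 ok
[1] required=max(L[1]=3,C[0]=2)=3 vs D=3 ok
[2] required=max(L[2]=7,C[1]=9)=9 vs D=9 ok
[3] required=max(L[3]=8,C[2]=8)=8 vs D=8 ok
[4] required=max(L[4]=4,C[3]=3)=4 vs D=4 ok
[5] required=max(L[5]=5,C[4]=6)=6 vs D=5 SHORT
[6] required=max(L[6]=2,C[5]=9)=9 vs D=9 ok
[7] required=max(L[7]=5,C[6]=6)=6 vs D=6 ok
[8] required=C[7]=2=2 vs D=2 ok

hazard at step 5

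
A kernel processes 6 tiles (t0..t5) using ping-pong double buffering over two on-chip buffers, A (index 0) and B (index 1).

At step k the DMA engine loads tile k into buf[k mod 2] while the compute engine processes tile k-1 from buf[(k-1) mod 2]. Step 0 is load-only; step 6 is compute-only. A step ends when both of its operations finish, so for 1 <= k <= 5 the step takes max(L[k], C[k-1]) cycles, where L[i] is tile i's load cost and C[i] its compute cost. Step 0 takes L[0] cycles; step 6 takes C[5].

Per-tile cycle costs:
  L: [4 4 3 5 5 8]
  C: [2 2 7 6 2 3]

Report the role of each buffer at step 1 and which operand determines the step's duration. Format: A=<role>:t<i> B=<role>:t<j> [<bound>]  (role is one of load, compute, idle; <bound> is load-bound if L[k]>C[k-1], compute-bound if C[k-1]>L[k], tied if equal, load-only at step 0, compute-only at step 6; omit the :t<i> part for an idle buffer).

step 0: L[0]=4 → dur=4, Σ=4 | A=load:t0 B=idle [load-only]
step 1: L[1]=4 C[0]=2 → dur=4, Σ=8 | A=compute:t0 B=load:t1 [load-bound]
step 2: L[2]=3 C[1]=2 → dur=3, Σ=11 | A=load:t2 B=compute:t1 [load-bound]
step 3: L[3]=5 C[2]=7 → dur=7, Σ=18 | A=compute:t2 B=load:t3 [compute-bound]
step 4: L[4]=5 C[3]=6 → dur=6, Σ=24 | A=load:t4 B=compute:t3 [compute-bound]
step 5: L[5]=8 C[4]=2 → dur=8, Σ=32 | A=compute:t4 B=load:t5 [load-bound]
step 6: C[5]=3 → dur=3, Σ=35 | A=idle B=compute:t5 [compute-only]

step 1: A=compute:t0 B=load:t1 [load-bound]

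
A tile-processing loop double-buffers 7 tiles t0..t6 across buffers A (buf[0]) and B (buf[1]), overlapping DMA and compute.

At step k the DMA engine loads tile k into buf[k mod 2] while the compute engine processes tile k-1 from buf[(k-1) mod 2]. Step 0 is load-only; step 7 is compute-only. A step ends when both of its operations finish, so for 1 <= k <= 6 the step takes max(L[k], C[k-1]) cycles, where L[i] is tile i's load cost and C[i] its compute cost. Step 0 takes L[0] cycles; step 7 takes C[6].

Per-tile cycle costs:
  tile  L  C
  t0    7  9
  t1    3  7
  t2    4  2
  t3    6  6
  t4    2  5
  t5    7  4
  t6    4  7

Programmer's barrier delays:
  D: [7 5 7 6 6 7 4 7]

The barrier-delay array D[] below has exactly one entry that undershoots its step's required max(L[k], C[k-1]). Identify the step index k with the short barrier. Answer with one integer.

hazard at step 1

step 0: need L[0]=7 = 7; D[0]=7 ok
step 1: need max(L[1]=3,C[0]=9) = 9; D[1]=5 SHORT
step 2: need max(L[2]=4,C[1]=7) = 7; D[2]=7 ok
step 3: need max(L[3]=6,C[2]=2) = 6; D[3]=6 ok
step 4: need max(L[4]=2,C[3]=6) = 6; D[4]=6 ok
step 5: need max(L[5]=7,C[4]=5) = 7; D[5]=7 ok
step 6: need max(L[6]=4,C[5]=4) = 4; D[6]=4 ok
step 7: need C[6]=7 = 7; D[7]=7 ok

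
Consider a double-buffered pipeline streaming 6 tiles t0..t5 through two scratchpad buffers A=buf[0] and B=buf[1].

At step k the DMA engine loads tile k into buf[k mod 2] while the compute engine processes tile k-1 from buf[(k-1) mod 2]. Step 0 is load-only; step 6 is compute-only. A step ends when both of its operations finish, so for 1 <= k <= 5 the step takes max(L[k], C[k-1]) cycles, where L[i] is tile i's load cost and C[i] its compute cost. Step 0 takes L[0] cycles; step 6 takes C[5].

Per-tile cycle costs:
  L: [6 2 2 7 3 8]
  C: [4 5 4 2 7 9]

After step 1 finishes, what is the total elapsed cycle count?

step 0: L[0]=6 → dur=6, Σ=6 | A=load:t0 B=idle [load-only]
step 1: L[1]=2 C[0]=4 → dur=4, Σ=10 | A=compute:t0 B=load:t1 [compute-bound]
step 2: L[2]=2 C[1]=5 → dur=5, Σ=15 | A=load:t2 B=compute:t1 [compute-bound]
step 3: L[3]=7 C[2]=4 → dur=7, Σ=22 | A=compute:t2 B=load:t3 [load-bound]
step 4: L[4]=3 C[3]=2 → dur=3, Σ=25 | A=load:t4 B=compute:t3 [load-bound]
step 5: L[5]=8 C[4]=7 → dur=8, Σ=33 | A=compute:t4 B=load:t5 [load-bound]
step 6: C[5]=9 → dur=9, Σ=42 | A=idle B=compute:t5 [compute-only]

end_cycle[1] = 10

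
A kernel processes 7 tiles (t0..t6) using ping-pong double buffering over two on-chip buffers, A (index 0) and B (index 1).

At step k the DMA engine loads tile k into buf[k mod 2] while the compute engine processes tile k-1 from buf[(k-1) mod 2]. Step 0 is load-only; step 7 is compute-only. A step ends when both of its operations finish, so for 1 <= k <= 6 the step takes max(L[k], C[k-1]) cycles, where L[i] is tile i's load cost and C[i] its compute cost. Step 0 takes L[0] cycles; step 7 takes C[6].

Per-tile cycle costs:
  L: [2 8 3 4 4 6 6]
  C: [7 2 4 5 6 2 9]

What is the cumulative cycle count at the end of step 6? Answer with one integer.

end_cycle[6] = 34

  0. 2=2c; end=2; A:t0 B:-
  1. max(8,7)=8c; end=10; A:t0 B:t1
  2. max(3,2)=3c; end=13; A:t2 B:t1
  3. max(4,4)=4c; end=17; A:t2 B:t3
  4. max(4,5)=5c; end=22; A:t4 B:t3
  5. max(6,6)=6c; end=28; A:t4 B:t5
  6. max(6,2)=6c; end=34; A:t6 B:t5
  7. 9=9c; end=43; A:t6 B:t5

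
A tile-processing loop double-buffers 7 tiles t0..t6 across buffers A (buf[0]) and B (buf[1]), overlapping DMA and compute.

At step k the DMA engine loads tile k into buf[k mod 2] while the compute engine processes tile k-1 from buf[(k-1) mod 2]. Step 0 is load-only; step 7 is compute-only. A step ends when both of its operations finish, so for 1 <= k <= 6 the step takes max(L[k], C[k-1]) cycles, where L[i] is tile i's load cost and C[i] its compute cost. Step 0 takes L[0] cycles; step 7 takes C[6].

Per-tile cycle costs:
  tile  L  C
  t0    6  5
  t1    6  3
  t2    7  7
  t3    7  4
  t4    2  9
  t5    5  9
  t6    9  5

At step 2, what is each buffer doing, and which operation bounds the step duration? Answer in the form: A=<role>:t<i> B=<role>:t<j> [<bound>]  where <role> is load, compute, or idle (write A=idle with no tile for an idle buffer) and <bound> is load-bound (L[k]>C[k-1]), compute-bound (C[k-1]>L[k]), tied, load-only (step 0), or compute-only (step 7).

step 2: A=load:t2 B=compute:t1 [load-bound]

step 0: L[0]=6 → dur=6, Σ=6 | A=load:t0 B=idle [load-only]
step 1: L[1]=6 C[0]=5 → dur=6, Σ=12 | A=compute:t0 B=load:t1 [load-bound]
step 2: L[2]=7 C[1]=3 → dur=7, Σ=19 | A=load:t2 B=compute:t1 [load-bound]
step 3: L[3]=7 C[2]=7 → dur=7, Σ=26 | A=compute:t2 B=load:t3 [tied]
step 4: L[4]=2 C[3]=4 → dur=4, Σ=30 | A=load:t4 B=compute:t3 [compute-bound]
step 5: L[5]=5 C[4]=9 → dur=9, Σ=39 | A=compute:t4 B=load:t5 [compute-bound]
step 6: L[6]=9 C[5]=9 → dur=9, Σ=48 | A=load:t6 B=compute:t5 [tied]
step 7: C[6]=5 → dur=5, Σ=53 | A=compute:t6 B=idle [compute-only]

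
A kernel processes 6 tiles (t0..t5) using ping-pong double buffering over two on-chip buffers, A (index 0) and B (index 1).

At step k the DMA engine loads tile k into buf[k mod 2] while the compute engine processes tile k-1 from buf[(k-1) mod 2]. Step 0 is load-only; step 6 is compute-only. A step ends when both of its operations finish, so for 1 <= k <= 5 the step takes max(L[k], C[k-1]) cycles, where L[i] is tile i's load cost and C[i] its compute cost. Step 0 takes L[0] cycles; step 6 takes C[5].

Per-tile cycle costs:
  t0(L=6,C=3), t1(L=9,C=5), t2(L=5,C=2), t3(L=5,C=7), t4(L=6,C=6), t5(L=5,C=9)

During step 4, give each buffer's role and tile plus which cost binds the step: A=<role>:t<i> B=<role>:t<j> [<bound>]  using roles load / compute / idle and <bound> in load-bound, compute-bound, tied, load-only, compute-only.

step 0: L[0]=6 → dur=6, Σ=6 | A=load:t0 B=idle [load-only]
step 1: L[1]=9 C[0]=3 → dur=9, Σ=15 | A=compute:t0 B=load:t1 [load-bound]
step 2: L[2]=5 C[1]=5 → dur=5, Σ=20 | A=load:t2 B=compute:t1 [tied]
step 3: L[3]=5 C[2]=2 → dur=5, Σ=25 | A=compute:t2 B=load:t3 [load-bound]
step 4: L[4]=6 C[3]=7 → dur=7, Σ=32 | A=load:t4 B=compute:t3 [compute-bound]
step 5: L[5]=5 C[4]=6 → dur=6, Σ=38 | A=compute:t4 B=load:t5 [compute-bound]
step 6: C[5]=9 → dur=9, Σ=47 | A=idle B=compute:t5 [compute-only]

step 4: A=load:t4 B=compute:t3 [compute-bound]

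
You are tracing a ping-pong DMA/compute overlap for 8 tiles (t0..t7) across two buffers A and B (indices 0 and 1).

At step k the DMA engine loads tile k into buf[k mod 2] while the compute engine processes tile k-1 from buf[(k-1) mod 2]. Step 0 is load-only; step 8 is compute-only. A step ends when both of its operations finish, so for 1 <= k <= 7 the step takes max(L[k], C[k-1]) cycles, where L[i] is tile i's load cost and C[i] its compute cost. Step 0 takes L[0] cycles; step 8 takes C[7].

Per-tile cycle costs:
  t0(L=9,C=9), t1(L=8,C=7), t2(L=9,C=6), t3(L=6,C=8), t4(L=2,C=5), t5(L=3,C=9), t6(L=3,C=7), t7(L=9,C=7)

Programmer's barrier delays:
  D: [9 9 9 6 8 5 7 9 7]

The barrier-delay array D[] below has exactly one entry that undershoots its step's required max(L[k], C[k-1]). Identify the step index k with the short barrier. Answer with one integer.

hazard at step 6

k=0 barrier L[0]=9→9c, D[0]=9 ok
k=1 barrier max(L[1]=8,C[0]=9)→9c, D[1]=9 ok
k=2 barrier max(L[2]=9,C[1]=7)→9c, D[2]=9 ok
k=3 barrier max(L[3]=6,C[2]=6)→6c, D[3]=6 ok
k=4 barrier max(L[4]=2,C[3]=8)→8c, D[4]=8 ok
k=5 barrier max(L[5]=3,C[4]=5)→5c, D[5]=5 ok
k=6 barrier max(L[6]=3,C[5]=9)→9c, D[6]=7 SHORT
k=7 barrier max(L[7]=9,C[6]=7)→9c, D[7]=9 ok
k=8 barrier C[7]=7→7c, D[8]=7 ok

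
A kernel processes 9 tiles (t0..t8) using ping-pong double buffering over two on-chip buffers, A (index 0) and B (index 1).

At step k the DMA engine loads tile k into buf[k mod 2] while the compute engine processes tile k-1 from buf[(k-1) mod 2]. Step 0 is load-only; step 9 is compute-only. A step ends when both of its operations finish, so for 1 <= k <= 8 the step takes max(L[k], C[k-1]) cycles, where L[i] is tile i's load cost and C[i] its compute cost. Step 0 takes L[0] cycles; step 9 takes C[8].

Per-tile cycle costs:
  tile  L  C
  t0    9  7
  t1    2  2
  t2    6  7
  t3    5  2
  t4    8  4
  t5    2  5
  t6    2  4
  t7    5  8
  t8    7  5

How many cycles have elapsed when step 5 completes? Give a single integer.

  0. 9=9c; end=9; A:t0 B:-
  1. max(2,7)=7c; end=16; A:t0 B:t1
  2. max(6,2)=6c; end=22; A:t2 B:t1
  3. max(5,7)=7c; end=29; A:t2 B:t3
  4. max(8,2)=8c; end=37; A:t4 B:t3
  5. max(2,4)=4c; end=41; A:t4 B:t5
  6. max(2,5)=5c; end=46; A:t6 B:t5
  7. max(5,4)=5c; end=51; A:t6 B:t7
  8. max(7,8)=8c; end=59; A:t8 B:t7
  9. 5=5c; end=64; A:t8 B:t7

end_cycle[5] = 41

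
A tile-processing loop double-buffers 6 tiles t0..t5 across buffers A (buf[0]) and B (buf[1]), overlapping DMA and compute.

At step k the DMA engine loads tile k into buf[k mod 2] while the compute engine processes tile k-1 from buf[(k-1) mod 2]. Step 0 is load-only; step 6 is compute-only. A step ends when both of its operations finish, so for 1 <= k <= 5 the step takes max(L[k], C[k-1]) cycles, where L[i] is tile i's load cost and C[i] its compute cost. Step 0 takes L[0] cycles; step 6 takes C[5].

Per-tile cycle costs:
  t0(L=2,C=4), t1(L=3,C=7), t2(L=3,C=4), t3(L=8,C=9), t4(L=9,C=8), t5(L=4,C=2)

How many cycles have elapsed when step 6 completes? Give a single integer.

end_cycle[6] = 40

k=0 load=t0/2c comp=- wait=2 total=2
k=1 load=t1/3c comp=t0/4c wait=4 total=6
k=2 load=t2/3c comp=t1/7c wait=7 total=13
k=3 load=t3/8c comp=t2/4c wait=8 total=21
k=4 load=t4/9c comp=t3/9c wait=9 total=30
k=5 load=t5/4c comp=t4/8c wait=8 total=38
k=6 load=- comp=t5/2c wait=2 total=40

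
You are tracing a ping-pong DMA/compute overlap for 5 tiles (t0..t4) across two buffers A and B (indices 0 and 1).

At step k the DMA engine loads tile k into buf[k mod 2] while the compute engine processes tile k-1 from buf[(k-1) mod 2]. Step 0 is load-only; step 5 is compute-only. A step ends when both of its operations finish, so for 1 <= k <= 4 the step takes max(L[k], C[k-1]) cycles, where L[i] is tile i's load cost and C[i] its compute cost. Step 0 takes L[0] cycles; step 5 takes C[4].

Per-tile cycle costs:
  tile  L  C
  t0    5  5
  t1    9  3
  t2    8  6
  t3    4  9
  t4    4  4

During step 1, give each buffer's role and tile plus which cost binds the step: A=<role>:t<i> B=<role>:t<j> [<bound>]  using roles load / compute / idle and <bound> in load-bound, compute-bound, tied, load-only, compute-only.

step 0: L[0]=5 → dur=5, Σ=5 | A=load:t0 B=idle [load-only]
step 1: L[1]=9 C[0]=5 → dur=9, Σ=14 | A=compute:t0 B=load:t1 [load-bound]
step 2: L[2]=8 C[1]=3 → dur=8, Σ=22 | A=load:t2 B=compute:t1 [load-bound]
step 3: L[3]=4 C[2]=6 → dur=6, Σ=28 | A=compute:t2 B=load:t3 [compute-bound]
step 4: L[4]=4 C[3]=9 → dur=9, Σ=37 | A=load:t4 B=compute:t3 [compute-bound]
step 5: C[4]=4 → dur=4, Σ=41 | A=compute:t4 B=idle [compute-only]

step 1: A=compute:t0 B=load:t1 [load-bound]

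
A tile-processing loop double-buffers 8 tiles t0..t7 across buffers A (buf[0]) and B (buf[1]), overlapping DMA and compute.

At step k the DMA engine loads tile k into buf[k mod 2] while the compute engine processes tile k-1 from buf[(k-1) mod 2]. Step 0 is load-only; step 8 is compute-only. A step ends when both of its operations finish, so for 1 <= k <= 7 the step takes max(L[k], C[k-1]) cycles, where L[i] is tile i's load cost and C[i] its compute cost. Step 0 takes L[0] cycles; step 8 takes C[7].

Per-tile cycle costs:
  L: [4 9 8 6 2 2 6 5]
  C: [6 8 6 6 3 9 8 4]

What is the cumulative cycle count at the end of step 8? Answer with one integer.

k=0 load=t0/4c comp=- wait=4 total=4
k=1 load=t1/9c comp=t0/6c wait=9 total=13
k=2 load=t2/8c comp=t1/8c wait=8 total=21
k=3 load=t3/6c comp=t2/6c wait=6 total=27
k=4 load=t4/2c comp=t3/6c wait=6 total=33
k=5 load=t5/2c comp=t4/3c wait=3 total=36
k=6 load=t6/6c comp=t5/9c wait=9 total=45
k=7 load=t7/5c comp=t6/8c wait=8 total=53
k=8 load=- comp=t7/4c wait=4 total=57

end_cycle[8] = 57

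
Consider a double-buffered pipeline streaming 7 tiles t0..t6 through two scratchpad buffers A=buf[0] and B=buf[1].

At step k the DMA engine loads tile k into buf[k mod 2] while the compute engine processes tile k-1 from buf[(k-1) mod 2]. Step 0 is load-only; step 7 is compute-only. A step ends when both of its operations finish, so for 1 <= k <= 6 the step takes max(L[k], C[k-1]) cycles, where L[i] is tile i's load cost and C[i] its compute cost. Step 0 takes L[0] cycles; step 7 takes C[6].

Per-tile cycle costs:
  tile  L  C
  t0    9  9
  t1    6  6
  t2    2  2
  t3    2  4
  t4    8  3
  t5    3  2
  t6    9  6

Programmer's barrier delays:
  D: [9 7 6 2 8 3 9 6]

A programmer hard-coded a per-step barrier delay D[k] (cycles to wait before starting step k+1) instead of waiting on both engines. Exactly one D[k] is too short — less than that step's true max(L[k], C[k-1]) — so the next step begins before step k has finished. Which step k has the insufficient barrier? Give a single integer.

hazard at step 1

[0] required=L[0]=9=9 vs D=9 ok
[1] required=max(L[1]=6,C[0]=9)=9 vs D=7 SHORT
[2] required=max(L[2]=2,C[1]=6)=6 vs D=6 ok
[3] required=max(L[3]=2,C[2]=2)=2 vs D=2 ok
[4] required=max(L[4]=8,C[3]=4)=8 vs D=8 ok
[5] required=max(L[5]=3,C[4]=3)=3 vs D=3 ok
[6] required=max(L[6]=9,C[5]=2)=9 vs D=9 ok
[7] required=C[6]=6=6 vs D=6 ok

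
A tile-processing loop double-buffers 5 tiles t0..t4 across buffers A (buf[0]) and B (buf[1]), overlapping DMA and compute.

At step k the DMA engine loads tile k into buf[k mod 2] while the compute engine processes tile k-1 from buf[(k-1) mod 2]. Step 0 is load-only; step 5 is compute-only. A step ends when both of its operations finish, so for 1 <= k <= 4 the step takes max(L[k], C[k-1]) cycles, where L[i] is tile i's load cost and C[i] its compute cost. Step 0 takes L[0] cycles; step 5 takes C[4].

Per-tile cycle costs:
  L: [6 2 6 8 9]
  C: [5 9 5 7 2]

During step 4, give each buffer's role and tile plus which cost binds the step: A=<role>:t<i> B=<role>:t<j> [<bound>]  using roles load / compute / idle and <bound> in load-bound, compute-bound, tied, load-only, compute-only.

step 4: A=load:t4 B=compute:t3 [load-bound]

[0] DMA t0→A (6c) ∥ CU idle ⇒ 6c, clock 6
[1] DMA t1→B (2c) ∥ CU A:t0 (5c) ⇒ 5c, clock 11
[2] DMA t2→A (6c) ∥ CU B:t1 (9c) ⇒ 9c, clock 20
[3] DMA t3→B (8c) ∥ CU A:t2 (5c) ⇒ 8c, clock 28
[4] DMA t4→A (9c) ∥ CU B:t3 (7c) ⇒ 9c, clock 37
[5] DMA idle ∥ CU A:t4 (2c) ⇒ 2c, clock 39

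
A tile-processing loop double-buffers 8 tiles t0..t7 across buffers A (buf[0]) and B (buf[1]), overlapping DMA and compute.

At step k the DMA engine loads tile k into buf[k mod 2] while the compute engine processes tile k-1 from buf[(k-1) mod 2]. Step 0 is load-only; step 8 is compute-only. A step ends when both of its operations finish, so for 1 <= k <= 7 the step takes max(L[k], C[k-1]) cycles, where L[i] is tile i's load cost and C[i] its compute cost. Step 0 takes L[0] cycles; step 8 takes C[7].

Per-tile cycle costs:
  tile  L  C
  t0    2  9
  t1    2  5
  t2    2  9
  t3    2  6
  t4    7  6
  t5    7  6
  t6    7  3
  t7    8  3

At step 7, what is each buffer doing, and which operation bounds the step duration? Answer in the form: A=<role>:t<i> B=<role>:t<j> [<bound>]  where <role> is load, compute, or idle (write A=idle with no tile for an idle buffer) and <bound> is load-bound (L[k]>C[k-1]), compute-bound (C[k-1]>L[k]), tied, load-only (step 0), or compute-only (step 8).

[0] DMA t0→A (2c) ∥ CU idle ⇒ 2c, clock 2
[1] DMA t1→B (2c) ∥ CU A:t0 (9c) ⇒ 9c, clock 11
[2] DMA t2→A (2c) ∥ CU B:t1 (5c) ⇒ 5c, clock 16
[3] DMA t3→B (2c) ∥ CU A:t2 (9c) ⇒ 9c, clock 25
[4] DMA t4→A (7c) ∥ CU B:t3 (6c) ⇒ 7c, clock 32
[5] DMA t5→B (7c) ∥ CU A:t4 (6c) ⇒ 7c, clock 39
[6] DMA t6→A (7c) ∥ CU B:t5 (6c) ⇒ 7c, clock 46
[7] DMA t7→B (8c) ∥ CU A:t6 (3c) ⇒ 8c, clock 54
[8] DMA idle ∥ CU B:t7 (3c) ⇒ 3c, clock 57

step 7: A=compute:t6 B=load:t7 [load-bound]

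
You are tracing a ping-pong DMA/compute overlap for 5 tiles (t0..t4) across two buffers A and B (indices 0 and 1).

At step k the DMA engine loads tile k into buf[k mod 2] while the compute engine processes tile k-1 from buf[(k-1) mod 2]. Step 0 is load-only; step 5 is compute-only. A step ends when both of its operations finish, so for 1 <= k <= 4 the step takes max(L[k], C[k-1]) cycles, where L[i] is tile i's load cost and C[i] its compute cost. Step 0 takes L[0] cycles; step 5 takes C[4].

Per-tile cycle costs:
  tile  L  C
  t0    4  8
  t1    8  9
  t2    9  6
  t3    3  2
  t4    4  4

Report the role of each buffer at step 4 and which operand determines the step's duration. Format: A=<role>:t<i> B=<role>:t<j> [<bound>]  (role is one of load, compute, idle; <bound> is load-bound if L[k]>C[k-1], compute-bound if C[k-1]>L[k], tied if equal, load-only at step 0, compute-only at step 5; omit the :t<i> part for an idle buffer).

[0] DMA t0→A (4c) ∥ CU idle ⇒ 4c, clock 4
[1] DMA t1→B (8c) ∥ CU A:t0 (8c) ⇒ 8c, clock 12
[2] DMA t2→A (9c) ∥ CU B:t1 (9c) ⇒ 9c, clock 21
[3] DMA t3→B (3c) ∥ CU A:t2 (6c) ⇒ 6c, clock 27
[4] DMA t4→A (4c) ∥ CU B:t3 (2c) ⇒ 4c, clock 31
[5] DMA idle ∥ CU A:t4 (4c) ⇒ 4c, clock 35

step 4: A=load:t4 B=compute:t3 [load-bound]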